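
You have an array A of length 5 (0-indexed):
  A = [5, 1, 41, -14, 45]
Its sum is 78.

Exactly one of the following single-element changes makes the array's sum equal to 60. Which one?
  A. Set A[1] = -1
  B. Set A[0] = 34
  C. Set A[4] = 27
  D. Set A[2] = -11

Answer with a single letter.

Option A: A[1] 1->-1, delta=-2, new_sum=78+(-2)=76
Option B: A[0] 5->34, delta=29, new_sum=78+(29)=107
Option C: A[4] 45->27, delta=-18, new_sum=78+(-18)=60 <-- matches target
Option D: A[2] 41->-11, delta=-52, new_sum=78+(-52)=26

Answer: C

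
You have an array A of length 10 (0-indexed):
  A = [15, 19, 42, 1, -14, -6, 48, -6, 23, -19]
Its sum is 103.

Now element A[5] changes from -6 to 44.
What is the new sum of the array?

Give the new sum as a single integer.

Answer: 153

Derivation:
Old value at index 5: -6
New value at index 5: 44
Delta = 44 - -6 = 50
New sum = old_sum + delta = 103 + (50) = 153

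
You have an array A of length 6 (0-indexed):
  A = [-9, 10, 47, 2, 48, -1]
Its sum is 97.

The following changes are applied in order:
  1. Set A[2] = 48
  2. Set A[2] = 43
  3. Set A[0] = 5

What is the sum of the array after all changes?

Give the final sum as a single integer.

Answer: 107

Derivation:
Initial sum: 97
Change 1: A[2] 47 -> 48, delta = 1, sum = 98
Change 2: A[2] 48 -> 43, delta = -5, sum = 93
Change 3: A[0] -9 -> 5, delta = 14, sum = 107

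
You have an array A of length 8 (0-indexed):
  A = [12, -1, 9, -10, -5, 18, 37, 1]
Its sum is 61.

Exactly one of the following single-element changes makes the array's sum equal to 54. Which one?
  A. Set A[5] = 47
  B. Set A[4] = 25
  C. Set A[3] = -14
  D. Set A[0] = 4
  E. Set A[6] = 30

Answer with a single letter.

Answer: E

Derivation:
Option A: A[5] 18->47, delta=29, new_sum=61+(29)=90
Option B: A[4] -5->25, delta=30, new_sum=61+(30)=91
Option C: A[3] -10->-14, delta=-4, new_sum=61+(-4)=57
Option D: A[0] 12->4, delta=-8, new_sum=61+(-8)=53
Option E: A[6] 37->30, delta=-7, new_sum=61+(-7)=54 <-- matches target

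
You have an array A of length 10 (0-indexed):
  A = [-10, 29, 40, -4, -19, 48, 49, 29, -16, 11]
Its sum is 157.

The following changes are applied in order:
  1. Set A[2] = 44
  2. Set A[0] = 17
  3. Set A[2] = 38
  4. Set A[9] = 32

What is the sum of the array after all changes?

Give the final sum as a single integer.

Initial sum: 157
Change 1: A[2] 40 -> 44, delta = 4, sum = 161
Change 2: A[0] -10 -> 17, delta = 27, sum = 188
Change 3: A[2] 44 -> 38, delta = -6, sum = 182
Change 4: A[9] 11 -> 32, delta = 21, sum = 203

Answer: 203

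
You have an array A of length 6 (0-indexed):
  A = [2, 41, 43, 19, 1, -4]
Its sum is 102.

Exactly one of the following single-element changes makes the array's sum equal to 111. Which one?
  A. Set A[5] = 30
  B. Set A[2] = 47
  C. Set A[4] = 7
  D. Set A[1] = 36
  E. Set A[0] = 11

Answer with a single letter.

Answer: E

Derivation:
Option A: A[5] -4->30, delta=34, new_sum=102+(34)=136
Option B: A[2] 43->47, delta=4, new_sum=102+(4)=106
Option C: A[4] 1->7, delta=6, new_sum=102+(6)=108
Option D: A[1] 41->36, delta=-5, new_sum=102+(-5)=97
Option E: A[0] 2->11, delta=9, new_sum=102+(9)=111 <-- matches target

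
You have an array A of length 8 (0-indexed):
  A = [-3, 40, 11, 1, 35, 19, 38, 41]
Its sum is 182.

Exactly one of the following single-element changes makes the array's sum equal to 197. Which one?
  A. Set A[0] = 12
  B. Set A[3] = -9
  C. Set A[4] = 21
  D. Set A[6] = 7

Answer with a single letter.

Answer: A

Derivation:
Option A: A[0] -3->12, delta=15, new_sum=182+(15)=197 <-- matches target
Option B: A[3] 1->-9, delta=-10, new_sum=182+(-10)=172
Option C: A[4] 35->21, delta=-14, new_sum=182+(-14)=168
Option D: A[6] 38->7, delta=-31, new_sum=182+(-31)=151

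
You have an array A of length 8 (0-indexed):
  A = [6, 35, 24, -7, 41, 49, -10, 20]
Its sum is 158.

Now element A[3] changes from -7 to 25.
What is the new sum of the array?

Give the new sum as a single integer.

Old value at index 3: -7
New value at index 3: 25
Delta = 25 - -7 = 32
New sum = old_sum + delta = 158 + (32) = 190

Answer: 190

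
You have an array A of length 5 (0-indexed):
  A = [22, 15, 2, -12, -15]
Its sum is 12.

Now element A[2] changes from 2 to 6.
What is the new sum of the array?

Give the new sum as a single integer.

Old value at index 2: 2
New value at index 2: 6
Delta = 6 - 2 = 4
New sum = old_sum + delta = 12 + (4) = 16

Answer: 16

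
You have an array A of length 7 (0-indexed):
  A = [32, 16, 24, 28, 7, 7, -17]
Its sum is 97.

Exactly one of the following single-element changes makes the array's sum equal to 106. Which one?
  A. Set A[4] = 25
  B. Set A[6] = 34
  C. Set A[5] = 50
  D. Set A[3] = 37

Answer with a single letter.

Answer: D

Derivation:
Option A: A[4] 7->25, delta=18, new_sum=97+(18)=115
Option B: A[6] -17->34, delta=51, new_sum=97+(51)=148
Option C: A[5] 7->50, delta=43, new_sum=97+(43)=140
Option D: A[3] 28->37, delta=9, new_sum=97+(9)=106 <-- matches target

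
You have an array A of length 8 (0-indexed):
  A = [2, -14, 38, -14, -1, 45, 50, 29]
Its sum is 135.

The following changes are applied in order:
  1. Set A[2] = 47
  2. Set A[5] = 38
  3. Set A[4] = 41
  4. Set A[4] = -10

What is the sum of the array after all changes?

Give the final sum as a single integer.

Answer: 128

Derivation:
Initial sum: 135
Change 1: A[2] 38 -> 47, delta = 9, sum = 144
Change 2: A[5] 45 -> 38, delta = -7, sum = 137
Change 3: A[4] -1 -> 41, delta = 42, sum = 179
Change 4: A[4] 41 -> -10, delta = -51, sum = 128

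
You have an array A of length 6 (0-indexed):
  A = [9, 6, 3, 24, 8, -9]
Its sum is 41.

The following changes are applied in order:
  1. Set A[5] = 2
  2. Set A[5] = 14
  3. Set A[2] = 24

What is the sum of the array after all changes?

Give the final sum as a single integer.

Initial sum: 41
Change 1: A[5] -9 -> 2, delta = 11, sum = 52
Change 2: A[5] 2 -> 14, delta = 12, sum = 64
Change 3: A[2] 3 -> 24, delta = 21, sum = 85

Answer: 85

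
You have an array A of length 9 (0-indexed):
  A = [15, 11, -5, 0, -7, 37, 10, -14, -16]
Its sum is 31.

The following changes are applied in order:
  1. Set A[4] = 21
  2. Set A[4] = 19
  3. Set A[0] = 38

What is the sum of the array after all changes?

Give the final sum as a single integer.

Answer: 80

Derivation:
Initial sum: 31
Change 1: A[4] -7 -> 21, delta = 28, sum = 59
Change 2: A[4] 21 -> 19, delta = -2, sum = 57
Change 3: A[0] 15 -> 38, delta = 23, sum = 80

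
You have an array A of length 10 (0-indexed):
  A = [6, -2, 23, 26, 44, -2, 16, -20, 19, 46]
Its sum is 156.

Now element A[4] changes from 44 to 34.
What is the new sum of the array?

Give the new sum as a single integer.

Old value at index 4: 44
New value at index 4: 34
Delta = 34 - 44 = -10
New sum = old_sum + delta = 156 + (-10) = 146

Answer: 146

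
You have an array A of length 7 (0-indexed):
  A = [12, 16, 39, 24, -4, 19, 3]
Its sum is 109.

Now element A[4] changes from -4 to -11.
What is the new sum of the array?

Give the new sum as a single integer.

Old value at index 4: -4
New value at index 4: -11
Delta = -11 - -4 = -7
New sum = old_sum + delta = 109 + (-7) = 102

Answer: 102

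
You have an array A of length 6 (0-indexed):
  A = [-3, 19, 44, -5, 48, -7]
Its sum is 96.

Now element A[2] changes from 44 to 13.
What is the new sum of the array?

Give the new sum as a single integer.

Old value at index 2: 44
New value at index 2: 13
Delta = 13 - 44 = -31
New sum = old_sum + delta = 96 + (-31) = 65

Answer: 65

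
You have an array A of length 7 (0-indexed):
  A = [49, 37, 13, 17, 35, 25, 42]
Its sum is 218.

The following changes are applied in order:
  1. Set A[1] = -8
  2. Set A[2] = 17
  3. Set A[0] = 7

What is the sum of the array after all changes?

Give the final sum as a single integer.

Initial sum: 218
Change 1: A[1] 37 -> -8, delta = -45, sum = 173
Change 2: A[2] 13 -> 17, delta = 4, sum = 177
Change 3: A[0] 49 -> 7, delta = -42, sum = 135

Answer: 135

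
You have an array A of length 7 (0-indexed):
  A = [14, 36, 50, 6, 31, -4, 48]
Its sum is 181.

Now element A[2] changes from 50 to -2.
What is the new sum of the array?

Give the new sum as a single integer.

Old value at index 2: 50
New value at index 2: -2
Delta = -2 - 50 = -52
New sum = old_sum + delta = 181 + (-52) = 129

Answer: 129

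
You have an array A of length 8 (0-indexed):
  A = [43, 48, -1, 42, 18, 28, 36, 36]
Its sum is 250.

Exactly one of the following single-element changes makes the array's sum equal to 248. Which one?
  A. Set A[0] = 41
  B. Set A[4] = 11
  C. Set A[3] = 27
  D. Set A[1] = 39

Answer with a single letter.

Option A: A[0] 43->41, delta=-2, new_sum=250+(-2)=248 <-- matches target
Option B: A[4] 18->11, delta=-7, new_sum=250+(-7)=243
Option C: A[3] 42->27, delta=-15, new_sum=250+(-15)=235
Option D: A[1] 48->39, delta=-9, new_sum=250+(-9)=241

Answer: A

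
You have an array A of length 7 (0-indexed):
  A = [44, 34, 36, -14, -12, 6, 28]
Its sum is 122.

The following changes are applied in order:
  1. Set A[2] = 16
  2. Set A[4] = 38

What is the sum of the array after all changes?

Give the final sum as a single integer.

Initial sum: 122
Change 1: A[2] 36 -> 16, delta = -20, sum = 102
Change 2: A[4] -12 -> 38, delta = 50, sum = 152

Answer: 152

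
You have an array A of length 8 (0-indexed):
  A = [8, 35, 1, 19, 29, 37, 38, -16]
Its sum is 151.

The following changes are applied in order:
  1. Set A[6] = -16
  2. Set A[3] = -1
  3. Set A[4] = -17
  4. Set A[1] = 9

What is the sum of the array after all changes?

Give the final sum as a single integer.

Answer: 5

Derivation:
Initial sum: 151
Change 1: A[6] 38 -> -16, delta = -54, sum = 97
Change 2: A[3] 19 -> -1, delta = -20, sum = 77
Change 3: A[4] 29 -> -17, delta = -46, sum = 31
Change 4: A[1] 35 -> 9, delta = -26, sum = 5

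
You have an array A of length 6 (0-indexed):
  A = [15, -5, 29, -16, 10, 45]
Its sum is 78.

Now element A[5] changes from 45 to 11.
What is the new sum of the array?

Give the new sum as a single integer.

Answer: 44

Derivation:
Old value at index 5: 45
New value at index 5: 11
Delta = 11 - 45 = -34
New sum = old_sum + delta = 78 + (-34) = 44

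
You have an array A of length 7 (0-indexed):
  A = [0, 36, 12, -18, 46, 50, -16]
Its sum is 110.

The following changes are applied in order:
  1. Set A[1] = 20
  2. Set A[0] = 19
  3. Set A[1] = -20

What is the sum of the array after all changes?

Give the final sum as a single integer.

Initial sum: 110
Change 1: A[1] 36 -> 20, delta = -16, sum = 94
Change 2: A[0] 0 -> 19, delta = 19, sum = 113
Change 3: A[1] 20 -> -20, delta = -40, sum = 73

Answer: 73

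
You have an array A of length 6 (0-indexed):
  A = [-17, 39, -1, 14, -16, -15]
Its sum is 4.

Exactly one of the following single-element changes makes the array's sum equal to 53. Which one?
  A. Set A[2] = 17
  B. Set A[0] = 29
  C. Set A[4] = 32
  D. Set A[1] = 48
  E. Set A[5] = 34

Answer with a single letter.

Option A: A[2] -1->17, delta=18, new_sum=4+(18)=22
Option B: A[0] -17->29, delta=46, new_sum=4+(46)=50
Option C: A[4] -16->32, delta=48, new_sum=4+(48)=52
Option D: A[1] 39->48, delta=9, new_sum=4+(9)=13
Option E: A[5] -15->34, delta=49, new_sum=4+(49)=53 <-- matches target

Answer: E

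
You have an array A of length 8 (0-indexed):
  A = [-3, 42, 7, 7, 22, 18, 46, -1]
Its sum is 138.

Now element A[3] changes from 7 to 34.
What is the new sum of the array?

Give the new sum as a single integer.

Old value at index 3: 7
New value at index 3: 34
Delta = 34 - 7 = 27
New sum = old_sum + delta = 138 + (27) = 165

Answer: 165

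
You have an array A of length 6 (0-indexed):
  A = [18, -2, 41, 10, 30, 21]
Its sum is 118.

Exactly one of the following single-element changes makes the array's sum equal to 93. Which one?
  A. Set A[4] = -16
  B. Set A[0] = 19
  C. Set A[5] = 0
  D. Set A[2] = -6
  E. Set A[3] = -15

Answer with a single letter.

Answer: E

Derivation:
Option A: A[4] 30->-16, delta=-46, new_sum=118+(-46)=72
Option B: A[0] 18->19, delta=1, new_sum=118+(1)=119
Option C: A[5] 21->0, delta=-21, new_sum=118+(-21)=97
Option D: A[2] 41->-6, delta=-47, new_sum=118+(-47)=71
Option E: A[3] 10->-15, delta=-25, new_sum=118+(-25)=93 <-- matches target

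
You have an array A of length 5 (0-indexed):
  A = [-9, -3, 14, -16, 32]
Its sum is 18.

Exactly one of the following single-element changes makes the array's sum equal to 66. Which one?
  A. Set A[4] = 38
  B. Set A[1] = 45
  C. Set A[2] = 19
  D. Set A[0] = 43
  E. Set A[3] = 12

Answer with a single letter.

Option A: A[4] 32->38, delta=6, new_sum=18+(6)=24
Option B: A[1] -3->45, delta=48, new_sum=18+(48)=66 <-- matches target
Option C: A[2] 14->19, delta=5, new_sum=18+(5)=23
Option D: A[0] -9->43, delta=52, new_sum=18+(52)=70
Option E: A[3] -16->12, delta=28, new_sum=18+(28)=46

Answer: B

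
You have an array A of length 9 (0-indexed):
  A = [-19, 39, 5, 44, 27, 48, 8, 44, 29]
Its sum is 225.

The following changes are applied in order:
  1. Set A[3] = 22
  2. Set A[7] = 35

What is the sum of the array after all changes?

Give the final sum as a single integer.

Initial sum: 225
Change 1: A[3] 44 -> 22, delta = -22, sum = 203
Change 2: A[7] 44 -> 35, delta = -9, sum = 194

Answer: 194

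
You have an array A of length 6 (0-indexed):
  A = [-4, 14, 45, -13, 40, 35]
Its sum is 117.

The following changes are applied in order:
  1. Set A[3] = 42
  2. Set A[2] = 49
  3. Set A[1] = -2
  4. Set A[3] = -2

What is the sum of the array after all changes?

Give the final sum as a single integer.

Answer: 116

Derivation:
Initial sum: 117
Change 1: A[3] -13 -> 42, delta = 55, sum = 172
Change 2: A[2] 45 -> 49, delta = 4, sum = 176
Change 3: A[1] 14 -> -2, delta = -16, sum = 160
Change 4: A[3] 42 -> -2, delta = -44, sum = 116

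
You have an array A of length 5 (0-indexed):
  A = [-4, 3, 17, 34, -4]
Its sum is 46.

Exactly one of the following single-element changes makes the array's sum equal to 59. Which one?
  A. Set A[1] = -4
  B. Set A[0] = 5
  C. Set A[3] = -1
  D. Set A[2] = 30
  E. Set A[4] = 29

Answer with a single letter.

Answer: D

Derivation:
Option A: A[1] 3->-4, delta=-7, new_sum=46+(-7)=39
Option B: A[0] -4->5, delta=9, new_sum=46+(9)=55
Option C: A[3] 34->-1, delta=-35, new_sum=46+(-35)=11
Option D: A[2] 17->30, delta=13, new_sum=46+(13)=59 <-- matches target
Option E: A[4] -4->29, delta=33, new_sum=46+(33)=79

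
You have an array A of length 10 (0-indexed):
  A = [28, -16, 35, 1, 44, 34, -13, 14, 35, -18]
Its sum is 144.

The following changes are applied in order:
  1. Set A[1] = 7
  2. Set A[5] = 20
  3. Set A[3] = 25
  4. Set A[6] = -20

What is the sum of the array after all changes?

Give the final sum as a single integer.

Answer: 170

Derivation:
Initial sum: 144
Change 1: A[1] -16 -> 7, delta = 23, sum = 167
Change 2: A[5] 34 -> 20, delta = -14, sum = 153
Change 3: A[3] 1 -> 25, delta = 24, sum = 177
Change 4: A[6] -13 -> -20, delta = -7, sum = 170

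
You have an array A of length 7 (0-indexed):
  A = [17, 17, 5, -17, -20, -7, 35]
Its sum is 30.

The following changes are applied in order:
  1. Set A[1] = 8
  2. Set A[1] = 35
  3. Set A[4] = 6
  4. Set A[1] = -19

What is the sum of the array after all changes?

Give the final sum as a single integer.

Answer: 20

Derivation:
Initial sum: 30
Change 1: A[1] 17 -> 8, delta = -9, sum = 21
Change 2: A[1] 8 -> 35, delta = 27, sum = 48
Change 3: A[4] -20 -> 6, delta = 26, sum = 74
Change 4: A[1] 35 -> -19, delta = -54, sum = 20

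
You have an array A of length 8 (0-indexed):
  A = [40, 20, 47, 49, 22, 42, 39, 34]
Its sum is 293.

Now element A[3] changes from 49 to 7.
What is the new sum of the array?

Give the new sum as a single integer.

Old value at index 3: 49
New value at index 3: 7
Delta = 7 - 49 = -42
New sum = old_sum + delta = 293 + (-42) = 251

Answer: 251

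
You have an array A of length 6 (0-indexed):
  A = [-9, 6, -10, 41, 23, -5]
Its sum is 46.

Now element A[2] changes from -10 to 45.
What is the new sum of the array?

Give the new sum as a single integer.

Answer: 101

Derivation:
Old value at index 2: -10
New value at index 2: 45
Delta = 45 - -10 = 55
New sum = old_sum + delta = 46 + (55) = 101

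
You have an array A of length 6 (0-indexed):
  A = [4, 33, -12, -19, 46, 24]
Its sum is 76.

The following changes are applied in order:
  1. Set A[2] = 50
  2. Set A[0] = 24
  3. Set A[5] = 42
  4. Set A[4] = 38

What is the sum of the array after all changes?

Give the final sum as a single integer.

Answer: 168

Derivation:
Initial sum: 76
Change 1: A[2] -12 -> 50, delta = 62, sum = 138
Change 2: A[0] 4 -> 24, delta = 20, sum = 158
Change 3: A[5] 24 -> 42, delta = 18, sum = 176
Change 4: A[4] 46 -> 38, delta = -8, sum = 168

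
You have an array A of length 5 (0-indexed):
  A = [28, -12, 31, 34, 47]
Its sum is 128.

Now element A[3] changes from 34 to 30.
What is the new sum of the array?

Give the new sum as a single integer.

Old value at index 3: 34
New value at index 3: 30
Delta = 30 - 34 = -4
New sum = old_sum + delta = 128 + (-4) = 124

Answer: 124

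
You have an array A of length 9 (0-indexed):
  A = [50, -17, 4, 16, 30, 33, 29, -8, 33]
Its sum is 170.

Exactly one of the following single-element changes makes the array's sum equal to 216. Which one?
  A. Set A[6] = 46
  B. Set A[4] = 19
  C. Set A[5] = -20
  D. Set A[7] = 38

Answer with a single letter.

Option A: A[6] 29->46, delta=17, new_sum=170+(17)=187
Option B: A[4] 30->19, delta=-11, new_sum=170+(-11)=159
Option C: A[5] 33->-20, delta=-53, new_sum=170+(-53)=117
Option D: A[7] -8->38, delta=46, new_sum=170+(46)=216 <-- matches target

Answer: D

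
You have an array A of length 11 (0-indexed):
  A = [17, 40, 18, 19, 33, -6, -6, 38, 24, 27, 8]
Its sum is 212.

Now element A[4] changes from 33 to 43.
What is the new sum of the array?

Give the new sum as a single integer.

Old value at index 4: 33
New value at index 4: 43
Delta = 43 - 33 = 10
New sum = old_sum + delta = 212 + (10) = 222

Answer: 222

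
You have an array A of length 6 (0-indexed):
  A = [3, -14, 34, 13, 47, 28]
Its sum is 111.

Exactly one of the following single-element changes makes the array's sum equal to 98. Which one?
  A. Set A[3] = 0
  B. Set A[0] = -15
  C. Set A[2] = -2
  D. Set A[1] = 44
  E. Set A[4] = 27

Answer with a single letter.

Option A: A[3] 13->0, delta=-13, new_sum=111+(-13)=98 <-- matches target
Option B: A[0] 3->-15, delta=-18, new_sum=111+(-18)=93
Option C: A[2] 34->-2, delta=-36, new_sum=111+(-36)=75
Option D: A[1] -14->44, delta=58, new_sum=111+(58)=169
Option E: A[4] 47->27, delta=-20, new_sum=111+(-20)=91

Answer: A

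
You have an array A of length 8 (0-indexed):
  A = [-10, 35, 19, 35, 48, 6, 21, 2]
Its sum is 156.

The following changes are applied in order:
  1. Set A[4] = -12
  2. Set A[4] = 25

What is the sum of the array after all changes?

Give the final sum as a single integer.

Initial sum: 156
Change 1: A[4] 48 -> -12, delta = -60, sum = 96
Change 2: A[4] -12 -> 25, delta = 37, sum = 133

Answer: 133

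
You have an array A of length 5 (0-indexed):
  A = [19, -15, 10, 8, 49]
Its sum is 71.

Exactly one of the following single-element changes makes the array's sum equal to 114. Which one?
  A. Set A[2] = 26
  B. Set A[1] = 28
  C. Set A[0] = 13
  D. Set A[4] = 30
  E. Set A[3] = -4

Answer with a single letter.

Option A: A[2] 10->26, delta=16, new_sum=71+(16)=87
Option B: A[1] -15->28, delta=43, new_sum=71+(43)=114 <-- matches target
Option C: A[0] 19->13, delta=-6, new_sum=71+(-6)=65
Option D: A[4] 49->30, delta=-19, new_sum=71+(-19)=52
Option E: A[3] 8->-4, delta=-12, new_sum=71+(-12)=59

Answer: B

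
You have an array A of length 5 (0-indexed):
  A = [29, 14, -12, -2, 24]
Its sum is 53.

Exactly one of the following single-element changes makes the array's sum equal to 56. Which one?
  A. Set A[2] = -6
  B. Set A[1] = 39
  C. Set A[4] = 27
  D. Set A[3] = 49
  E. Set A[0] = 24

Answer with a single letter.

Answer: C

Derivation:
Option A: A[2] -12->-6, delta=6, new_sum=53+(6)=59
Option B: A[1] 14->39, delta=25, new_sum=53+(25)=78
Option C: A[4] 24->27, delta=3, new_sum=53+(3)=56 <-- matches target
Option D: A[3] -2->49, delta=51, new_sum=53+(51)=104
Option E: A[0] 29->24, delta=-5, new_sum=53+(-5)=48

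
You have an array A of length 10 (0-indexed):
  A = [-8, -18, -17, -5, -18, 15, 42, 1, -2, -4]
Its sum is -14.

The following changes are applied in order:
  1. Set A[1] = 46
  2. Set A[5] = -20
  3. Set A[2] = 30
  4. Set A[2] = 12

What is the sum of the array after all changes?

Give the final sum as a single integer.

Initial sum: -14
Change 1: A[1] -18 -> 46, delta = 64, sum = 50
Change 2: A[5] 15 -> -20, delta = -35, sum = 15
Change 3: A[2] -17 -> 30, delta = 47, sum = 62
Change 4: A[2] 30 -> 12, delta = -18, sum = 44

Answer: 44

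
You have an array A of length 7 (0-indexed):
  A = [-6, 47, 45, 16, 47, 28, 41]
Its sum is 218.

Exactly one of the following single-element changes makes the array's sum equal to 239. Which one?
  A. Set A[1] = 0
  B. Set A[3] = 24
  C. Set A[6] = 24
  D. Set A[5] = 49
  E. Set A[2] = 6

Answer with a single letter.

Option A: A[1] 47->0, delta=-47, new_sum=218+(-47)=171
Option B: A[3] 16->24, delta=8, new_sum=218+(8)=226
Option C: A[6] 41->24, delta=-17, new_sum=218+(-17)=201
Option D: A[5] 28->49, delta=21, new_sum=218+(21)=239 <-- matches target
Option E: A[2] 45->6, delta=-39, new_sum=218+(-39)=179

Answer: D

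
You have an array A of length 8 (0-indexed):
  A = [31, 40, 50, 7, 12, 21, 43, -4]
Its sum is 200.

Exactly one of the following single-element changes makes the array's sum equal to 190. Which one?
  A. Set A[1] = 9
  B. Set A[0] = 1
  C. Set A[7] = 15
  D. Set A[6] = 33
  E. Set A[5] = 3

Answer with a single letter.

Answer: D

Derivation:
Option A: A[1] 40->9, delta=-31, new_sum=200+(-31)=169
Option B: A[0] 31->1, delta=-30, new_sum=200+(-30)=170
Option C: A[7] -4->15, delta=19, new_sum=200+(19)=219
Option D: A[6] 43->33, delta=-10, new_sum=200+(-10)=190 <-- matches target
Option E: A[5] 21->3, delta=-18, new_sum=200+(-18)=182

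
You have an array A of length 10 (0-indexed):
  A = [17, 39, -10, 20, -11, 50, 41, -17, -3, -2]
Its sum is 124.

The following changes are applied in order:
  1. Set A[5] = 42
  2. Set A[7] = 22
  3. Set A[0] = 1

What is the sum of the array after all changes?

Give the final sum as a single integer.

Initial sum: 124
Change 1: A[5] 50 -> 42, delta = -8, sum = 116
Change 2: A[7] -17 -> 22, delta = 39, sum = 155
Change 3: A[0] 17 -> 1, delta = -16, sum = 139

Answer: 139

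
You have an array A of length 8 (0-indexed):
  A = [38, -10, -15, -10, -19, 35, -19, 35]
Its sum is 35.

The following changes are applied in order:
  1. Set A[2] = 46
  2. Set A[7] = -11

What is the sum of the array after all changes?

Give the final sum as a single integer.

Answer: 50

Derivation:
Initial sum: 35
Change 1: A[2] -15 -> 46, delta = 61, sum = 96
Change 2: A[7] 35 -> -11, delta = -46, sum = 50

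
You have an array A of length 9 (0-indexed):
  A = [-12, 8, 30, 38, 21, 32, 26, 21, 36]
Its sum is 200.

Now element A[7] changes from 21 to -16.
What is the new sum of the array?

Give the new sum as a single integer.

Old value at index 7: 21
New value at index 7: -16
Delta = -16 - 21 = -37
New sum = old_sum + delta = 200 + (-37) = 163

Answer: 163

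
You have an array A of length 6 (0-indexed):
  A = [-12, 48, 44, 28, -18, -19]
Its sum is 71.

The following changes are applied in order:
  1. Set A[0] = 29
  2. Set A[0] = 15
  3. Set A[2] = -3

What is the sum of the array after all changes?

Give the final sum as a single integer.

Initial sum: 71
Change 1: A[0] -12 -> 29, delta = 41, sum = 112
Change 2: A[0] 29 -> 15, delta = -14, sum = 98
Change 3: A[2] 44 -> -3, delta = -47, sum = 51

Answer: 51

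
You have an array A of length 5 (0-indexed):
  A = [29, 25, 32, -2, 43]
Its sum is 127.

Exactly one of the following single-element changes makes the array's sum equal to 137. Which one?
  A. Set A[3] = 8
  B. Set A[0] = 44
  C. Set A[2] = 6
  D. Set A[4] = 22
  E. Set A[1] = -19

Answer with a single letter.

Answer: A

Derivation:
Option A: A[3] -2->8, delta=10, new_sum=127+(10)=137 <-- matches target
Option B: A[0] 29->44, delta=15, new_sum=127+(15)=142
Option C: A[2] 32->6, delta=-26, new_sum=127+(-26)=101
Option D: A[4] 43->22, delta=-21, new_sum=127+(-21)=106
Option E: A[1] 25->-19, delta=-44, new_sum=127+(-44)=83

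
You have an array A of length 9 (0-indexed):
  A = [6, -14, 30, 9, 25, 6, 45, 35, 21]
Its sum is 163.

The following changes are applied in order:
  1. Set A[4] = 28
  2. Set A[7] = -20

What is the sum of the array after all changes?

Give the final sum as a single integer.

Answer: 111

Derivation:
Initial sum: 163
Change 1: A[4] 25 -> 28, delta = 3, sum = 166
Change 2: A[7] 35 -> -20, delta = -55, sum = 111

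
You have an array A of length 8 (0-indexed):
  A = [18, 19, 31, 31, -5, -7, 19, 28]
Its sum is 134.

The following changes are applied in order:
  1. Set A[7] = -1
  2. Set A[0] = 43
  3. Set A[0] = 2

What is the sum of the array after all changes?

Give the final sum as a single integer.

Initial sum: 134
Change 1: A[7] 28 -> -1, delta = -29, sum = 105
Change 2: A[0] 18 -> 43, delta = 25, sum = 130
Change 3: A[0] 43 -> 2, delta = -41, sum = 89

Answer: 89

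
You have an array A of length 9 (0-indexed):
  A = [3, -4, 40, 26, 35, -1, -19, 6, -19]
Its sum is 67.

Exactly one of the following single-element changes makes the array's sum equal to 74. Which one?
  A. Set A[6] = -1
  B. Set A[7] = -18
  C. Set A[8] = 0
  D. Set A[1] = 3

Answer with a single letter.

Option A: A[6] -19->-1, delta=18, new_sum=67+(18)=85
Option B: A[7] 6->-18, delta=-24, new_sum=67+(-24)=43
Option C: A[8] -19->0, delta=19, new_sum=67+(19)=86
Option D: A[1] -4->3, delta=7, new_sum=67+(7)=74 <-- matches target

Answer: D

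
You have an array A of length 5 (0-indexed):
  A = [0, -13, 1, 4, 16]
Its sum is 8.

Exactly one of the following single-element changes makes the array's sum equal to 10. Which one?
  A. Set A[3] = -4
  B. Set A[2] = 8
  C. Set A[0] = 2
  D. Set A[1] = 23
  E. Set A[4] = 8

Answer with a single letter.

Answer: C

Derivation:
Option A: A[3] 4->-4, delta=-8, new_sum=8+(-8)=0
Option B: A[2] 1->8, delta=7, new_sum=8+(7)=15
Option C: A[0] 0->2, delta=2, new_sum=8+(2)=10 <-- matches target
Option D: A[1] -13->23, delta=36, new_sum=8+(36)=44
Option E: A[4] 16->8, delta=-8, new_sum=8+(-8)=0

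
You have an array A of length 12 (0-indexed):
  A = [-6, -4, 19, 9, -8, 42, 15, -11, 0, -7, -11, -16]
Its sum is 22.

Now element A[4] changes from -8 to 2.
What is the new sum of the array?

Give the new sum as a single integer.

Old value at index 4: -8
New value at index 4: 2
Delta = 2 - -8 = 10
New sum = old_sum + delta = 22 + (10) = 32

Answer: 32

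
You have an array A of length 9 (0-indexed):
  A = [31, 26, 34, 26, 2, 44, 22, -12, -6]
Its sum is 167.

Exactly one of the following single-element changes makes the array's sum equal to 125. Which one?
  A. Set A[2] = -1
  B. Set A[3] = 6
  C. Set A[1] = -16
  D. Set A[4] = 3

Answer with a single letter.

Answer: C

Derivation:
Option A: A[2] 34->-1, delta=-35, new_sum=167+(-35)=132
Option B: A[3] 26->6, delta=-20, new_sum=167+(-20)=147
Option C: A[1] 26->-16, delta=-42, new_sum=167+(-42)=125 <-- matches target
Option D: A[4] 2->3, delta=1, new_sum=167+(1)=168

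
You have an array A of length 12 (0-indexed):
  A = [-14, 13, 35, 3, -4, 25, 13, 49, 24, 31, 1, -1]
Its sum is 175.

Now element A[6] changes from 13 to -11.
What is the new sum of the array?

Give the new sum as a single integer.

Old value at index 6: 13
New value at index 6: -11
Delta = -11 - 13 = -24
New sum = old_sum + delta = 175 + (-24) = 151

Answer: 151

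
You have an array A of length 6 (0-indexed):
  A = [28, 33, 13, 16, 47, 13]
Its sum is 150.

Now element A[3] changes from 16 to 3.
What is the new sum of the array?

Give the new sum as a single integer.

Old value at index 3: 16
New value at index 3: 3
Delta = 3 - 16 = -13
New sum = old_sum + delta = 150 + (-13) = 137

Answer: 137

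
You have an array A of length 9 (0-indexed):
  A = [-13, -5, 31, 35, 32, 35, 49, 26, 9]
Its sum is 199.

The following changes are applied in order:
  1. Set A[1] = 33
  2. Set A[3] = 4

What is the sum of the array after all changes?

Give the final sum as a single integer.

Initial sum: 199
Change 1: A[1] -5 -> 33, delta = 38, sum = 237
Change 2: A[3] 35 -> 4, delta = -31, sum = 206

Answer: 206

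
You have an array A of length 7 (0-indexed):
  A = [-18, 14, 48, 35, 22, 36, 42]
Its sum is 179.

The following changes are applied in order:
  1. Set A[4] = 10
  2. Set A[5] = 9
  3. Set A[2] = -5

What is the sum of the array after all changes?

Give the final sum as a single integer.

Initial sum: 179
Change 1: A[4] 22 -> 10, delta = -12, sum = 167
Change 2: A[5] 36 -> 9, delta = -27, sum = 140
Change 3: A[2] 48 -> -5, delta = -53, sum = 87

Answer: 87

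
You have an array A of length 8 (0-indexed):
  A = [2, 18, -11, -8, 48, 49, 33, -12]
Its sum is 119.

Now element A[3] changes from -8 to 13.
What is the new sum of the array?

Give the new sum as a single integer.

Answer: 140

Derivation:
Old value at index 3: -8
New value at index 3: 13
Delta = 13 - -8 = 21
New sum = old_sum + delta = 119 + (21) = 140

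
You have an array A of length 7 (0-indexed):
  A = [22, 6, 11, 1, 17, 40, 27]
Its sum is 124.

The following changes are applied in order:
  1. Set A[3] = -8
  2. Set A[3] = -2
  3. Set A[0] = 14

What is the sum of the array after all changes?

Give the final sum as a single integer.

Initial sum: 124
Change 1: A[3] 1 -> -8, delta = -9, sum = 115
Change 2: A[3] -8 -> -2, delta = 6, sum = 121
Change 3: A[0] 22 -> 14, delta = -8, sum = 113

Answer: 113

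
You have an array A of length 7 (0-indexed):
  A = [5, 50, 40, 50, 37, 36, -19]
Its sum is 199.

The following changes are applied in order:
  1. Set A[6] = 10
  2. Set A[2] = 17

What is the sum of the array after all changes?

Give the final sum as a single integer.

Answer: 205

Derivation:
Initial sum: 199
Change 1: A[6] -19 -> 10, delta = 29, sum = 228
Change 2: A[2] 40 -> 17, delta = -23, sum = 205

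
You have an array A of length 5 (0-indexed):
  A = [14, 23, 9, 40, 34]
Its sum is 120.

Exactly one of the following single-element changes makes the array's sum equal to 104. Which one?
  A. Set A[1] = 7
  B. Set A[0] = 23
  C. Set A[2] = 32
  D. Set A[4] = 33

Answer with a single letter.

Option A: A[1] 23->7, delta=-16, new_sum=120+(-16)=104 <-- matches target
Option B: A[0] 14->23, delta=9, new_sum=120+(9)=129
Option C: A[2] 9->32, delta=23, new_sum=120+(23)=143
Option D: A[4] 34->33, delta=-1, new_sum=120+(-1)=119

Answer: A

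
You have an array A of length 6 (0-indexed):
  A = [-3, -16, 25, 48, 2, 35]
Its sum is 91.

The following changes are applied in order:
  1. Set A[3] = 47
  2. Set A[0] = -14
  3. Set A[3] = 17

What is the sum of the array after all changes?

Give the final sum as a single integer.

Answer: 49

Derivation:
Initial sum: 91
Change 1: A[3] 48 -> 47, delta = -1, sum = 90
Change 2: A[0] -3 -> -14, delta = -11, sum = 79
Change 3: A[3] 47 -> 17, delta = -30, sum = 49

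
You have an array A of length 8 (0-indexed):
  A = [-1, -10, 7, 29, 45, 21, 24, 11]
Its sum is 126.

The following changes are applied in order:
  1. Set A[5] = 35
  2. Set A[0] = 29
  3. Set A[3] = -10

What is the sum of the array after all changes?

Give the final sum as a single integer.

Initial sum: 126
Change 1: A[5] 21 -> 35, delta = 14, sum = 140
Change 2: A[0] -1 -> 29, delta = 30, sum = 170
Change 3: A[3] 29 -> -10, delta = -39, sum = 131

Answer: 131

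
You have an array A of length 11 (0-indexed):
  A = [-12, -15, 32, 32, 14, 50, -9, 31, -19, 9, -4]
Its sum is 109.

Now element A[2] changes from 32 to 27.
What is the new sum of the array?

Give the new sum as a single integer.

Old value at index 2: 32
New value at index 2: 27
Delta = 27 - 32 = -5
New sum = old_sum + delta = 109 + (-5) = 104

Answer: 104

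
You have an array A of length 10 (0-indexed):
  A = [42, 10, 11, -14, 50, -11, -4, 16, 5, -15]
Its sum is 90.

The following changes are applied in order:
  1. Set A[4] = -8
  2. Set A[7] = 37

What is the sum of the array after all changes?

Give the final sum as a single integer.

Answer: 53

Derivation:
Initial sum: 90
Change 1: A[4] 50 -> -8, delta = -58, sum = 32
Change 2: A[7] 16 -> 37, delta = 21, sum = 53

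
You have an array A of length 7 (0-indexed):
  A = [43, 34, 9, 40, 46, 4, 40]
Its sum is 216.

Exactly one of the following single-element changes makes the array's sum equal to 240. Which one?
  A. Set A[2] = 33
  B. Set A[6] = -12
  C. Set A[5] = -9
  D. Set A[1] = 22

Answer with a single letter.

Option A: A[2] 9->33, delta=24, new_sum=216+(24)=240 <-- matches target
Option B: A[6] 40->-12, delta=-52, new_sum=216+(-52)=164
Option C: A[5] 4->-9, delta=-13, new_sum=216+(-13)=203
Option D: A[1] 34->22, delta=-12, new_sum=216+(-12)=204

Answer: A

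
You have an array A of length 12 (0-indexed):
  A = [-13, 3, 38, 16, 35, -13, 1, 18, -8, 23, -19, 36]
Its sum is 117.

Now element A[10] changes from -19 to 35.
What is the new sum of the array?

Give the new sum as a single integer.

Answer: 171

Derivation:
Old value at index 10: -19
New value at index 10: 35
Delta = 35 - -19 = 54
New sum = old_sum + delta = 117 + (54) = 171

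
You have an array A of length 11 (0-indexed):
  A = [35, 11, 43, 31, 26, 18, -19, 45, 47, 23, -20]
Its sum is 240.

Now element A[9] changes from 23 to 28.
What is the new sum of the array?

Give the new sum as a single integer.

Answer: 245

Derivation:
Old value at index 9: 23
New value at index 9: 28
Delta = 28 - 23 = 5
New sum = old_sum + delta = 240 + (5) = 245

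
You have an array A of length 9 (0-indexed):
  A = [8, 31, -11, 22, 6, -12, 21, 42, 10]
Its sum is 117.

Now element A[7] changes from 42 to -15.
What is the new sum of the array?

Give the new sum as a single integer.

Old value at index 7: 42
New value at index 7: -15
Delta = -15 - 42 = -57
New sum = old_sum + delta = 117 + (-57) = 60

Answer: 60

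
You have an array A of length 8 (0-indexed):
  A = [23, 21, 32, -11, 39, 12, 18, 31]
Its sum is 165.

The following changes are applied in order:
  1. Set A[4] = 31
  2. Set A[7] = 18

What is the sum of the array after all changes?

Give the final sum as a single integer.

Initial sum: 165
Change 1: A[4] 39 -> 31, delta = -8, sum = 157
Change 2: A[7] 31 -> 18, delta = -13, sum = 144

Answer: 144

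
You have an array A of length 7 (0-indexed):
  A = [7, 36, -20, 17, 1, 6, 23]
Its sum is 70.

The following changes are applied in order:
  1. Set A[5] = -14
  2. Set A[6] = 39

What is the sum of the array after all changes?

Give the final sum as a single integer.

Initial sum: 70
Change 1: A[5] 6 -> -14, delta = -20, sum = 50
Change 2: A[6] 23 -> 39, delta = 16, sum = 66

Answer: 66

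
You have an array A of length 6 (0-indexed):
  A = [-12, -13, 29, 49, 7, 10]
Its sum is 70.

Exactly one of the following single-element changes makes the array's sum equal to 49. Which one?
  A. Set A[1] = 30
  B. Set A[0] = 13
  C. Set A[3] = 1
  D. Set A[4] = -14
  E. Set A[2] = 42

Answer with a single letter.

Option A: A[1] -13->30, delta=43, new_sum=70+(43)=113
Option B: A[0] -12->13, delta=25, new_sum=70+(25)=95
Option C: A[3] 49->1, delta=-48, new_sum=70+(-48)=22
Option D: A[4] 7->-14, delta=-21, new_sum=70+(-21)=49 <-- matches target
Option E: A[2] 29->42, delta=13, new_sum=70+(13)=83

Answer: D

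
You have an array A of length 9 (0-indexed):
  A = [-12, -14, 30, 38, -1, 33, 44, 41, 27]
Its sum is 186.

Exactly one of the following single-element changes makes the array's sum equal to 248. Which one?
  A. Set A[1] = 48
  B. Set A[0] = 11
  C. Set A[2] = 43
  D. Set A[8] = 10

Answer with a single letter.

Answer: A

Derivation:
Option A: A[1] -14->48, delta=62, new_sum=186+(62)=248 <-- matches target
Option B: A[0] -12->11, delta=23, new_sum=186+(23)=209
Option C: A[2] 30->43, delta=13, new_sum=186+(13)=199
Option D: A[8] 27->10, delta=-17, new_sum=186+(-17)=169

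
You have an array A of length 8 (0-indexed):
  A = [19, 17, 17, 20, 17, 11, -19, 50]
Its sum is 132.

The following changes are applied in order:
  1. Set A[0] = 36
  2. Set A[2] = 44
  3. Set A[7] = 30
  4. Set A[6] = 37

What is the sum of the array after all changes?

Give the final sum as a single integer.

Initial sum: 132
Change 1: A[0] 19 -> 36, delta = 17, sum = 149
Change 2: A[2] 17 -> 44, delta = 27, sum = 176
Change 3: A[7] 50 -> 30, delta = -20, sum = 156
Change 4: A[6] -19 -> 37, delta = 56, sum = 212

Answer: 212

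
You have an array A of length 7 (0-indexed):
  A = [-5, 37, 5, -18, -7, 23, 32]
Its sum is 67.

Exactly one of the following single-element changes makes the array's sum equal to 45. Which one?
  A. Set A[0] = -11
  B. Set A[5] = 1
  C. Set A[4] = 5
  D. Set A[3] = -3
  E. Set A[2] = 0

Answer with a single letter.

Answer: B

Derivation:
Option A: A[0] -5->-11, delta=-6, new_sum=67+(-6)=61
Option B: A[5] 23->1, delta=-22, new_sum=67+(-22)=45 <-- matches target
Option C: A[4] -7->5, delta=12, new_sum=67+(12)=79
Option D: A[3] -18->-3, delta=15, new_sum=67+(15)=82
Option E: A[2] 5->0, delta=-5, new_sum=67+(-5)=62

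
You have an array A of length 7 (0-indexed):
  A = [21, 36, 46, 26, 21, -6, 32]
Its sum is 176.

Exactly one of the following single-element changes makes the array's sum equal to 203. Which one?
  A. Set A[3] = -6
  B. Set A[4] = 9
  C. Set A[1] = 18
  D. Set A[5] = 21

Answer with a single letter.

Option A: A[3] 26->-6, delta=-32, new_sum=176+(-32)=144
Option B: A[4] 21->9, delta=-12, new_sum=176+(-12)=164
Option C: A[1] 36->18, delta=-18, new_sum=176+(-18)=158
Option D: A[5] -6->21, delta=27, new_sum=176+(27)=203 <-- matches target

Answer: D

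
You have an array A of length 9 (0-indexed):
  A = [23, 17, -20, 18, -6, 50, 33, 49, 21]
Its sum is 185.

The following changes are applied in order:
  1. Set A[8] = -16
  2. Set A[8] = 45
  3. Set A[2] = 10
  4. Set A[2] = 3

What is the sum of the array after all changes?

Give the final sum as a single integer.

Initial sum: 185
Change 1: A[8] 21 -> -16, delta = -37, sum = 148
Change 2: A[8] -16 -> 45, delta = 61, sum = 209
Change 3: A[2] -20 -> 10, delta = 30, sum = 239
Change 4: A[2] 10 -> 3, delta = -7, sum = 232

Answer: 232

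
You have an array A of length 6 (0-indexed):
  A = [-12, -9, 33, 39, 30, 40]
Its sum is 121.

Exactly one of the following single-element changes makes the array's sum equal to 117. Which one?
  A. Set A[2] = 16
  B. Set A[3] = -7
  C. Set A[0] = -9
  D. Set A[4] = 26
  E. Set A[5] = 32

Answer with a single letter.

Answer: D

Derivation:
Option A: A[2] 33->16, delta=-17, new_sum=121+(-17)=104
Option B: A[3] 39->-7, delta=-46, new_sum=121+(-46)=75
Option C: A[0] -12->-9, delta=3, new_sum=121+(3)=124
Option D: A[4] 30->26, delta=-4, new_sum=121+(-4)=117 <-- matches target
Option E: A[5] 40->32, delta=-8, new_sum=121+(-8)=113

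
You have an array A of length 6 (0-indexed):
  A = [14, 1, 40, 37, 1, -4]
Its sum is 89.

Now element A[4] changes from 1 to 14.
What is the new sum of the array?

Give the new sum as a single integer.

Answer: 102

Derivation:
Old value at index 4: 1
New value at index 4: 14
Delta = 14 - 1 = 13
New sum = old_sum + delta = 89 + (13) = 102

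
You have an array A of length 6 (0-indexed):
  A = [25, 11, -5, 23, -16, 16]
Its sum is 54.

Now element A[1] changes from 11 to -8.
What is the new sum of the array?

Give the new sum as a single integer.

Answer: 35

Derivation:
Old value at index 1: 11
New value at index 1: -8
Delta = -8 - 11 = -19
New sum = old_sum + delta = 54 + (-19) = 35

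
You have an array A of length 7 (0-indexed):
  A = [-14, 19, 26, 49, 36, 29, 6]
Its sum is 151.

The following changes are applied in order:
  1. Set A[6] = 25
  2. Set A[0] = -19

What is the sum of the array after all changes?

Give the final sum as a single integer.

Answer: 165

Derivation:
Initial sum: 151
Change 1: A[6] 6 -> 25, delta = 19, sum = 170
Change 2: A[0] -14 -> -19, delta = -5, sum = 165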